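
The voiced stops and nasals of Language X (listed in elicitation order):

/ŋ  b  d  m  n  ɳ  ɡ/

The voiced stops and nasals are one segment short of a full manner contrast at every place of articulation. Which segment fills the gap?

/ɖ/

Oral stop: /b/ (bilabial), /d/ (alveolar), /ɡ/ (velar).
Nasal: /m/ (bilabial), /n/ (alveolar), /ɳ/ (retroflex), /ŋ/ (velar).
The retroflex row has no oral stop member, so the gap is the retroflex oral stop /ɖ/.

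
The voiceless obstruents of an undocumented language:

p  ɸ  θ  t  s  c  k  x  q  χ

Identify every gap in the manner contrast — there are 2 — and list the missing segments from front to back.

bilabial: stop /p/, fricative /ɸ/.
dental: stop —, fricative /θ/.
alveolar: stop /t/, fricative /s/.
palatal: stop /c/, fricative —.
velar: stop /k/, fricative /x/.
uvular: stop /q/, fricative /χ/.
Gaps, from front to back: dental lacks stop (/t̪/); palatal lacks fricative (/ç/).

/t̪/, /ç/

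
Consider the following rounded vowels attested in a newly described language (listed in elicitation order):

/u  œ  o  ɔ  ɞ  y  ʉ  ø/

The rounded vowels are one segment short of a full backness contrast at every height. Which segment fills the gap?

/ɵ/

Front: /y/ (high), /ø/ (high-mid), /œ/ (low-mid).
Central: /ʉ/ (high), /ɞ/ (low-mid).
Back: /u/ (high), /o/ (high-mid), /ɔ/ (low-mid).
The high-mid row has no central member, so the gap is the high-mid central rounded vowel /ɵ/.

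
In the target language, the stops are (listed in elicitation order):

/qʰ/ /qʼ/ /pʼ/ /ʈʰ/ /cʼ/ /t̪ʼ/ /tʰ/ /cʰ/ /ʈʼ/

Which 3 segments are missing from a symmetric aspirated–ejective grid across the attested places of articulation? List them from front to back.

/pʰ/, /t̪ʰ/, /tʼ/

place of articulation  aspirated  ejective
bilabial          —         pʼ      
dental            —         t̪ʼ     
alveolar          tʰ        —       
retroflex         ʈʰ        ʈʼ      
palatal           cʰ        cʼ      
uvular            qʰ        qʼ      
Gaps, from front to back: bilabial lacks aspirated (/pʰ/); dental lacks aspirated (/t̪ʰ/); alveolar lacks ejective (/tʼ/).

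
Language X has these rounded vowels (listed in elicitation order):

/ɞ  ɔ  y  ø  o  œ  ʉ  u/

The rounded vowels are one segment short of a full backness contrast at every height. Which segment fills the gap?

/ɵ/

Front: /y/ (high), /ø/ (high-mid), /œ/ (low-mid).
Central: /ʉ/ (high), /ɞ/ (low-mid).
Back: /u/ (high), /o/ (high-mid), /ɔ/ (low-mid).
The high-mid row has no central member, so the gap is the high-mid central rounded vowel /ɵ/.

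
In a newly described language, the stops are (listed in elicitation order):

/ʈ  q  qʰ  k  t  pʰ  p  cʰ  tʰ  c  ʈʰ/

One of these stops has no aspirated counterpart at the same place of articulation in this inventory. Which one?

/k/

Bilabial: /p/ ~ /pʰ/
Alveolar: /t/ ~ /tʰ/
Retroflex: /ʈ/ ~ /ʈʰ/
Palatal: /c/ ~ /cʰ/
Uvular: /q/ ~ /qʰ/
Velar: only /k/ (plain); no aspirated partner.
So /k/ is the unpaired segment.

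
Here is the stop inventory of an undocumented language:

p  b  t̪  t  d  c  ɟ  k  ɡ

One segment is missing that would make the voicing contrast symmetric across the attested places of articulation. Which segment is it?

/d̪/

place of articulation  voiceless  voiced  
bilabial          p         b       
dental            t̪        —       
alveolar          t         d       
palatal           c         ɟ       
velar             k         ɡ       
The dental row has no voiced member, so the gap is the voiced dental stop /d̪/.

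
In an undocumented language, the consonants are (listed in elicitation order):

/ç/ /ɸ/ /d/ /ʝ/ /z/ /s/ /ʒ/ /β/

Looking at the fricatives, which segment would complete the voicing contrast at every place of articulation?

/ʃ/

Voiceless: /ɸ/ (bilabial), /s/ (alveolar), /ç/ (palatal).
Voiced: /β/ (bilabial), /z/ (alveolar), /ʒ/ (postalveolar), /ʝ/ (palatal).
The postalveolar row has no voiceless member, so the gap is the voiceless postalveolar fricative /ʃ/.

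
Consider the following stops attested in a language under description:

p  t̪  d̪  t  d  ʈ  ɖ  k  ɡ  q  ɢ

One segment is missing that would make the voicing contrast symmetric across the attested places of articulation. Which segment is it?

Voiceless: /p/ (bilabial), /t̪/ (dental), /t/ (alveolar), /ʈ/ (retroflex), /k/ (velar), /q/ (uvular).
Voiced: /d̪/ (dental), /d/ (alveolar), /ɖ/ (retroflex), /ɡ/ (velar), /ɢ/ (uvular).
The bilabial row has no voiced member, so the gap is the voiced bilabial stop /b/.

/b/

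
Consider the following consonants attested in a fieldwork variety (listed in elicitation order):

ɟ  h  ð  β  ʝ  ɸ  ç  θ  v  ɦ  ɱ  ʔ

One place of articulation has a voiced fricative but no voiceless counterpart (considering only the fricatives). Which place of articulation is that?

bilabial: voiceless /ɸ/, voiced /β/.
labiodental: voiceless —, voiced /v/.
dental: voiceless /θ/, voiced /ð/.
palatal: voiceless /ç/, voiced /ʝ/.
glottal: voiceless /h/, voiced /ɦ/.
Every place of articulation has a voiceless member except labiodental, where /f/ would be expected.

labiodental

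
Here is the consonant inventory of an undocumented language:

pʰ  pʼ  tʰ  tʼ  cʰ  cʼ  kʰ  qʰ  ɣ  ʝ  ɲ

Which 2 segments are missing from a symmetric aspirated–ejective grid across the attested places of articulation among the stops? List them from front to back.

/kʼ/, /qʼ/

Aspirated: /pʰ/ (bilabial), /tʰ/ (alveolar), /cʰ/ (palatal), /kʰ/ (velar), /qʰ/ (uvular).
Ejective: /pʼ/ (bilabial), /tʼ/ (alveolar), /cʼ/ (palatal).
Gaps, from front to back: velar lacks ejective (/kʼ/); uvular lacks ejective (/qʼ/).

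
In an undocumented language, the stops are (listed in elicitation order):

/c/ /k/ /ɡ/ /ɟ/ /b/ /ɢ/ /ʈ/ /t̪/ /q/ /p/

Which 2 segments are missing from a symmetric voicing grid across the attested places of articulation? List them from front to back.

/d̪/, /ɖ/

place of articulation  voiceless  voiced  
bilabial          p         b       
dental            t̪        —       
retroflex         ʈ         —       
palatal           c         ɟ       
velar             k         ɡ       
uvular            q         ɢ       
Gaps, from front to back: dental lacks voiced (/d̪/); retroflex lacks voiced (/ɖ/).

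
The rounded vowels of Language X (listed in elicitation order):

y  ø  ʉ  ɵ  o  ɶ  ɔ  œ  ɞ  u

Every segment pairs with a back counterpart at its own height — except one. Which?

High: /y/ ~ /ʉ/ ~ /u/
High-mid: /ø/ ~ /ɵ/ ~ /o/
Low-mid: /œ/ ~ /ɞ/ ~ /ɔ/
Low: only /ɶ/ (front); no back partner.
So /ɶ/ is the unpaired segment.

/ɶ/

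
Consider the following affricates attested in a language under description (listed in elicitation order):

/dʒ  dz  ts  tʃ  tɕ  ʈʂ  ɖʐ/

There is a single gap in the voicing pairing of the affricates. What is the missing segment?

place of articulation  voiceless  voiced  
alveolar          ts        dz      
postalveolar      tʃ        dʒ      
retroflex         ʈʂ        ɖʐ      
alveolo-palatal   tɕ        —       
The alveolo-palatal row has no voiced member, so the gap is the voiced alveolo-palatal affricate /dʑ/.

/dʑ/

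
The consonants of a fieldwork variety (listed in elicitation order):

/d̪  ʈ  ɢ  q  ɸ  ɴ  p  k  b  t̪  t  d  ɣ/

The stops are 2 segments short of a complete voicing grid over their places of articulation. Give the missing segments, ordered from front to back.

Voiceless: /p/ (bilabial), /t̪/ (dental), /t/ (alveolar), /ʈ/ (retroflex), /k/ (velar), /q/ (uvular).
Voiced: /b/ (bilabial), /d̪/ (dental), /d/ (alveolar), /ɢ/ (uvular).
Gaps, from front to back: retroflex lacks voiced (/ɖ/); velar lacks voiced (/ɡ/).

/ɖ/, /ɡ/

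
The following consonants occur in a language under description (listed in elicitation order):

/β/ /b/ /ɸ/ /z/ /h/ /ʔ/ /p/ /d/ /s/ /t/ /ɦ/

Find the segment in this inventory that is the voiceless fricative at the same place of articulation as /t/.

/t/ is a voiceless alveolar stop.
The voiceless fricative at the same place is a voiceless alveolar fricative — in this inventory, /s/.

/s/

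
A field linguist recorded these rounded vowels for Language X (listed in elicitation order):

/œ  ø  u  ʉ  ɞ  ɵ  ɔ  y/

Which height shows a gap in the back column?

height            front     central   back    
high              y         ʉ         u       
high-mid          ø         ɵ         —       
low-mid           œ         ɞ         ɔ       
Every height has a back member except high-mid, where /o/ would be expected.

high-mid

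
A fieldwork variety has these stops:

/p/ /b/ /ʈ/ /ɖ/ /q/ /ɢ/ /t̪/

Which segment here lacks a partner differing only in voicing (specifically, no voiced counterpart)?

/t̪/

Bilabial: /p/ ~ /b/
Retroflex: /ʈ/ ~ /ɖ/
Uvular: /q/ ~ /ɢ/
Dental: only /t̪/ (voiceless); no voiced partner.
So /t̪/ is the unpaired segment.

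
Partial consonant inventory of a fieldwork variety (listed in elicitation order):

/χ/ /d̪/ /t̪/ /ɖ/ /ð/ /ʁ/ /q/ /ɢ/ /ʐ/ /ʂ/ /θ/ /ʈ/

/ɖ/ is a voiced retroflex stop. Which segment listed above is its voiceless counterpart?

/ʈ/

The voiceless counterpart is a voiceless retroflex stop — in this inventory, /ʈ/.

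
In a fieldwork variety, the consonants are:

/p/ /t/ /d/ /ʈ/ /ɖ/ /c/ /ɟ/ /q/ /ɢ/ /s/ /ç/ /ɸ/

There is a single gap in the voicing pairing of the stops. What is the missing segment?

Voiceless: /p/ (bilabial), /t/ (alveolar), /ʈ/ (retroflex), /c/ (palatal), /q/ (uvular).
Voiced: /d/ (alveolar), /ɖ/ (retroflex), /ɟ/ (palatal), /ɢ/ (uvular).
The bilabial row has no voiced member, so the gap is the voiced bilabial stop /b/.

/b/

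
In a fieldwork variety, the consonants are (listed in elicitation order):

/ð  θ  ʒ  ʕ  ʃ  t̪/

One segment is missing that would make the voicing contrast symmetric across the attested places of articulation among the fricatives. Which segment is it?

/ħ/

place of articulation  voiceless  voiced  
dental            θ         ð       
postalveolar      ʃ         ʒ       
pharyngeal        —         ʕ       
The pharyngeal row has no voiceless member, so the gap is the voiceless pharyngeal fricative /ħ/.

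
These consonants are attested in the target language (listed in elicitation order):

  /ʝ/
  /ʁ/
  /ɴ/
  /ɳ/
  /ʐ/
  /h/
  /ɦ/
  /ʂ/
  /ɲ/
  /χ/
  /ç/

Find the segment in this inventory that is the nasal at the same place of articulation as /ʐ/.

/ʐ/ is a voiced retroflex fricative.
The nasal at the same place is a retroflex nasal — in this inventory, /ɳ/.

/ɳ/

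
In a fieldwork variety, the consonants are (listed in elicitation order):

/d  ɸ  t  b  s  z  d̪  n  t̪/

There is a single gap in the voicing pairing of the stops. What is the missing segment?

/p/

bilabial: voiceless —, voiced /b/.
dental: voiceless /t̪/, voiced /d̪/.
alveolar: voiceless /t/, voiced /d/.
The bilabial row has no voiceless member, so the gap is the voiceless bilabial stop /p/.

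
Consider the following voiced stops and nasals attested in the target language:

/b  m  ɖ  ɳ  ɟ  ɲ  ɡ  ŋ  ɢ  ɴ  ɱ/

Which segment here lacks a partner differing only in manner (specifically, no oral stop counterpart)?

/ɱ/

Bilabial: /b/ ~ /m/
Retroflex: /ɖ/ ~ /ɳ/
Palatal: /ɟ/ ~ /ɲ/
Velar: /ɡ/ ~ /ŋ/
Uvular: /ɢ/ ~ /ɴ/
Labiodental: only /ɱ/ (nasal); no oral stop partner.
So /ɱ/ is the unpaired segment.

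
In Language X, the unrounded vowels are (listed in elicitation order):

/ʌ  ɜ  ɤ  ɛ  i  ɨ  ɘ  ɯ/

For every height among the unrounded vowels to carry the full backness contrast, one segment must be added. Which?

Front: /i/ (high), /ɛ/ (low-mid).
Central: /ɨ/ (high), /ɘ/ (high-mid), /ɜ/ (low-mid).
Back: /ɯ/ (high), /ɤ/ (high-mid), /ʌ/ (low-mid).
The high-mid row has no front member, so the gap is the high-mid front unrounded vowel /e/.

/e/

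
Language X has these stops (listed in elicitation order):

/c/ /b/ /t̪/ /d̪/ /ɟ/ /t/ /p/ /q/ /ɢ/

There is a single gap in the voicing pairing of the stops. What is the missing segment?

/d/

place of articulation  voiceless  voiced  
bilabial          p         b       
dental            t̪        d̪      
alveolar          t         —       
palatal           c         ɟ       
uvular            q         ɢ       
The alveolar row has no voiced member, so the gap is the voiced alveolar stop /d/.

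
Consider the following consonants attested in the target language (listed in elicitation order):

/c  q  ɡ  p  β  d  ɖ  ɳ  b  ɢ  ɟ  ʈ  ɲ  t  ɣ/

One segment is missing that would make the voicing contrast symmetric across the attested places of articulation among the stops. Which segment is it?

place of articulation  voiceless  voiced  
bilabial          p         b       
alveolar          t         d       
retroflex         ʈ         ɖ       
palatal           c         ɟ       
velar             —         ɡ       
uvular            q         ɢ       
The velar row has no voiceless member, so the gap is the voiceless velar stop /k/.

/k/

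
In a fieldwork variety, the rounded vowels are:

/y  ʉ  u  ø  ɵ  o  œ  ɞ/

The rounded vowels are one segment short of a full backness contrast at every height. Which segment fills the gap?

high: front /y/, central /ʉ/, back /u/.
high-mid: front /ø/, central /ɵ/, back /o/.
low-mid: front /œ/, central /ɞ/, back —.
The low-mid row has no back member, so the gap is the low-mid back rounded vowel /ɔ/.

/ɔ/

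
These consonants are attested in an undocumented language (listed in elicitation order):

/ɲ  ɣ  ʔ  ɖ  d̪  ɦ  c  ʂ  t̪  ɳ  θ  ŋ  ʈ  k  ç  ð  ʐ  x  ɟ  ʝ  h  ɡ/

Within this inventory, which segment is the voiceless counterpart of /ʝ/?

/ʝ/ is a voiced palatal fricative.
The voiceless counterpart is a voiceless palatal fricative — in this inventory, /ç/.

/ç/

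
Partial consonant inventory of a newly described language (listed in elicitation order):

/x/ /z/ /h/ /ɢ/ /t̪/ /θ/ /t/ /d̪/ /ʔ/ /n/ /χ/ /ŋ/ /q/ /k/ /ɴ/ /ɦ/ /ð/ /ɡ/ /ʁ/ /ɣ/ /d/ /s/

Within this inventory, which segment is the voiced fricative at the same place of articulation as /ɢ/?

/ʁ/

/ɢ/ is a voiced uvular stop.
The voiced fricative at the same place is a voiced uvular fricative — in this inventory, /ʁ/.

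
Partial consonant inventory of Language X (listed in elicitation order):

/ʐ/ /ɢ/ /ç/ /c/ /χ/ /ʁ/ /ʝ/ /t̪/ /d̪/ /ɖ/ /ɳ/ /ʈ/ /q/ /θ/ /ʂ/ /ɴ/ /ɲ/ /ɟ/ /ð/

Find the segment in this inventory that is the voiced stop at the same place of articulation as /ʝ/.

/ɟ/

/ʝ/ is a voiced palatal fricative.
The voiced stop at the same place is a voiced palatal stop — in this inventory, /ɟ/.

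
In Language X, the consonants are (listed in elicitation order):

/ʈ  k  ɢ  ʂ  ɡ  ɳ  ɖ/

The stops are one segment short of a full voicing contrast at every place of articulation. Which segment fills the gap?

retroflex: voiceless /ʈ/, voiced /ɖ/.
velar: voiceless /k/, voiced /ɡ/.
uvular: voiceless —, voiced /ɢ/.
The uvular row has no voiceless member, so the gap is the voiceless uvular stop /q/.

/q/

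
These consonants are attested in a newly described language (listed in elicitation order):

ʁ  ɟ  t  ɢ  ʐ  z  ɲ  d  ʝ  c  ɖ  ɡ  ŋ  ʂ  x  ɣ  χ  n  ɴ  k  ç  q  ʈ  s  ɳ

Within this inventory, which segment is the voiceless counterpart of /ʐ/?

/ʂ/

/ʐ/ is a voiced retroflex fricative.
The voiceless counterpart is a voiceless retroflex fricative — in this inventory, /ʂ/.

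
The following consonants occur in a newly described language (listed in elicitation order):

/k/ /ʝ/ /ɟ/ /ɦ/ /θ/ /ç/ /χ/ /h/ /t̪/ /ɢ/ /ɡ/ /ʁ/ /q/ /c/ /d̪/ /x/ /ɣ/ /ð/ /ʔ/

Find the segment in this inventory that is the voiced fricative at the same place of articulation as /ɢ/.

/ɢ/ is a voiced uvular stop.
The voiced fricative at the same place is a voiced uvular fricative — in this inventory, /ʁ/.

/ʁ/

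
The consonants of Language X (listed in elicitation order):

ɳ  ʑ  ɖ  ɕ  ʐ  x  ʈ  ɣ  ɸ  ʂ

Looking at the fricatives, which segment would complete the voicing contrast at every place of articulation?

/β/

bilabial: voiceless /ɸ/, voiced —.
retroflex: voiceless /ʂ/, voiced /ʐ/.
alveolo-palatal: voiceless /ɕ/, voiced /ʑ/.
velar: voiceless /x/, voiced /ɣ/.
The bilabial row has no voiced member, so the gap is the voiced bilabial fricative /β/.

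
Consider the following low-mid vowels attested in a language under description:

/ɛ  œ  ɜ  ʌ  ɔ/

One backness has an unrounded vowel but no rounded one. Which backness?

central

Unrounded: /ɛ/ (front), /ɜ/ (central), /ʌ/ (back).
Rounded: /œ/ (front), /ɔ/ (back).
Every backness has a rounded member except central, where /ɞ/ would be expected.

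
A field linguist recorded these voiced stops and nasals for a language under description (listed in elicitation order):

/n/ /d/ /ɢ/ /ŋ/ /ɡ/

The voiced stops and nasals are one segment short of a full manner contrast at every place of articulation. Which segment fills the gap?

alveolar: oral stop /d/, nasal /n/.
velar: oral stop /ɡ/, nasal /ŋ/.
uvular: oral stop /ɢ/, nasal —.
The uvular row has no nasal member, so the gap is the uvular nasal /ɴ/.

/ɴ/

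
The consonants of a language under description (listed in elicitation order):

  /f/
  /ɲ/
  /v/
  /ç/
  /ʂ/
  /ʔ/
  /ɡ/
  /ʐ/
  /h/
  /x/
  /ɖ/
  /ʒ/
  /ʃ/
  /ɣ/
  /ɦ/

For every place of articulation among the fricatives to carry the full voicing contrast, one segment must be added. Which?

labiodental: voiceless /f/, voiced /v/.
postalveolar: voiceless /ʃ/, voiced /ʒ/.
retroflex: voiceless /ʂ/, voiced /ʐ/.
palatal: voiceless /ç/, voiced —.
velar: voiceless /x/, voiced /ɣ/.
glottal: voiceless /h/, voiced /ɦ/.
The palatal row has no voiced member, so the gap is the voiced palatal fricative /ʝ/.

/ʝ/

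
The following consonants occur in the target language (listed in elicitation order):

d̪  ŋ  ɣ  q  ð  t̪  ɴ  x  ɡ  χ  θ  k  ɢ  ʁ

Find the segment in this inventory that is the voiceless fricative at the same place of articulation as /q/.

/q/ is a voiceless uvular stop.
The voiceless fricative at the same place is a voiceless uvular fricative — in this inventory, /χ/.

/χ/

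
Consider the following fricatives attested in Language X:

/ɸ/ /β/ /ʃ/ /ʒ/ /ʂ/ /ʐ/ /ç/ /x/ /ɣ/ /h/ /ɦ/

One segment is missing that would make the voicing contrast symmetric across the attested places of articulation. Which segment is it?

/ʝ/

place of articulation  voiceless  voiced  
bilabial          ɸ         β       
postalveolar      ʃ         ʒ       
retroflex         ʂ         ʐ       
palatal           ç         —       
velar             x         ɣ       
glottal           h         ɦ       
The palatal row has no voiced member, so the gap is the voiced palatal fricative /ʝ/.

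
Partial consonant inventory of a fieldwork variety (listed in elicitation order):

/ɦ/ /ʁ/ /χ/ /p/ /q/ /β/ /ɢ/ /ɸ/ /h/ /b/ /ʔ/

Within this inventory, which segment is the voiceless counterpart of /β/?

/ɸ/

/β/ is a voiced bilabial fricative.
The voiceless counterpart is a voiceless bilabial fricative — in this inventory, /ɸ/.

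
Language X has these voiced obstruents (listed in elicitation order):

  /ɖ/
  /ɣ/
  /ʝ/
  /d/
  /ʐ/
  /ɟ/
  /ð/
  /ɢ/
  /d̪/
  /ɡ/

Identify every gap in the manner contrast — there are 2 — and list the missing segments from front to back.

/z/, /ʁ/

Stop: /d̪/ (dental), /d/ (alveolar), /ɖ/ (retroflex), /ɟ/ (palatal), /ɡ/ (velar), /ɢ/ (uvular).
Fricative: /ð/ (dental), /ʐ/ (retroflex), /ʝ/ (palatal), /ɣ/ (velar).
Gaps, from front to back: alveolar lacks fricative (/z/); uvular lacks fricative (/ʁ/).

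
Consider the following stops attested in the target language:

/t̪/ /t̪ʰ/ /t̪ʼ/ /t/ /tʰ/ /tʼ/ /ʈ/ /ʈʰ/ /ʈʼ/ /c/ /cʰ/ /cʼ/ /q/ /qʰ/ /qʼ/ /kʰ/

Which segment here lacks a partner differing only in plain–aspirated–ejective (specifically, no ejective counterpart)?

/kʰ/

Dental: /t̪/ ~ /t̪ʰ/ ~ /t̪ʼ/
Alveolar: /t/ ~ /tʰ/ ~ /tʼ/
Retroflex: /ʈ/ ~ /ʈʰ/ ~ /ʈʼ/
Palatal: /c/ ~ /cʰ/ ~ /cʼ/
Uvular: /q/ ~ /qʰ/ ~ /qʼ/
Velar: only /kʰ/ (aspirated); no ejective partner.
So /kʰ/ is the unpaired segment.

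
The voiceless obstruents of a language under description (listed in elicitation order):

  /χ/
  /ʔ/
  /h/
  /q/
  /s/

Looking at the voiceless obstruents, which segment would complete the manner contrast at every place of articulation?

/t/

Stop: /q/ (uvular), /ʔ/ (glottal).
Fricative: /s/ (alveolar), /χ/ (uvular), /h/ (glottal).
The alveolar row has no stop member, so the gap is the alveolar stop /t/.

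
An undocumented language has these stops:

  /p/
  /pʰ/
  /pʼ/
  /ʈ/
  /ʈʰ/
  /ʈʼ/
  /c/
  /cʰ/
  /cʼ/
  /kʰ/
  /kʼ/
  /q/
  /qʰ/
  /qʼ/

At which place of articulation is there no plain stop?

velar

place of articulation  plain     aspirated  ejective
bilabial          p         pʰ        pʼ      
retroflex         ʈ         ʈʰ        ʈʼ      
palatal           c         cʰ        cʼ      
velar             —         kʰ        kʼ      
uvular            q         qʰ        qʼ      
Every place of articulation has a plain member except velar, where /k/ would be expected.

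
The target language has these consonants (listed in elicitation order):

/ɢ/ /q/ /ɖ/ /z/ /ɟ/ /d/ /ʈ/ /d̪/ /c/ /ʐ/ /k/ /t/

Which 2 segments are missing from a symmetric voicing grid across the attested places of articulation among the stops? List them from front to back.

Voiceless: /t/ (alveolar), /ʈ/ (retroflex), /c/ (palatal), /k/ (velar), /q/ (uvular).
Voiced: /d̪/ (dental), /d/ (alveolar), /ɖ/ (retroflex), /ɟ/ (palatal), /ɢ/ (uvular).
Gaps, from front to back: dental lacks voiceless (/t̪/); velar lacks voiced (/ɡ/).

/t̪/, /ɡ/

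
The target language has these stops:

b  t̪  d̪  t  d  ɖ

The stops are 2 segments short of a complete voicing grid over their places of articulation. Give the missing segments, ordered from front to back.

/p/, /ʈ/

Voiceless: /t̪/ (dental), /t/ (alveolar).
Voiced: /b/ (bilabial), /d̪/ (dental), /d/ (alveolar), /ɖ/ (retroflex).
Gaps, from front to back: bilabial lacks voiceless (/p/); retroflex lacks voiceless (/ʈ/).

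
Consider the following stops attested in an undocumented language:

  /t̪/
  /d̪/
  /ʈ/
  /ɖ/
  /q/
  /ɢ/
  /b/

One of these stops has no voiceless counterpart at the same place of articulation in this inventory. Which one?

/b/

Dental: /t̪/ ~ /d̪/
Retroflex: /ʈ/ ~ /ɖ/
Uvular: /q/ ~ /ɢ/
Bilabial: only /b/ (voiced); no voiceless partner.
So /b/ is the unpaired segment.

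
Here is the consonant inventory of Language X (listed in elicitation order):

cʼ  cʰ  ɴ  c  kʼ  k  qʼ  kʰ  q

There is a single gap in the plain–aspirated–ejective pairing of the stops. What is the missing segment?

Plain: /c/ (palatal), /k/ (velar), /q/ (uvular).
Aspirated: /cʰ/ (palatal), /kʰ/ (velar).
Ejective: /cʼ/ (palatal), /kʼ/ (velar), /qʼ/ (uvular).
The uvular row has no aspirated member, so the gap is the aspirated uvular stop /qʰ/.

/qʰ/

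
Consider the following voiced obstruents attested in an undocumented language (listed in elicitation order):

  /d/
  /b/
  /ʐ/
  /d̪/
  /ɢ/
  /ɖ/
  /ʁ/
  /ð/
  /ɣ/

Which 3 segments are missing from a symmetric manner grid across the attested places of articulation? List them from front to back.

/β/, /z/, /ɡ/

bilabial: stop /b/, fricative —.
dental: stop /d̪/, fricative /ð/.
alveolar: stop /d/, fricative —.
retroflex: stop /ɖ/, fricative /ʐ/.
velar: stop —, fricative /ɣ/.
uvular: stop /ɢ/, fricative /ʁ/.
Gaps, from front to back: bilabial lacks fricative (/β/); alveolar lacks fricative (/z/); velar lacks stop (/ɡ/).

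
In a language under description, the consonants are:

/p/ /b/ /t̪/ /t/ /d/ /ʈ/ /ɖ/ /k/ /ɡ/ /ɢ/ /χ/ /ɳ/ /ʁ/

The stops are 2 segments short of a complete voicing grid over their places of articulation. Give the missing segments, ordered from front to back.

/d̪/, /q/

bilabial: voiceless /p/, voiced /b/.
dental: voiceless /t̪/, voiced —.
alveolar: voiceless /t/, voiced /d/.
retroflex: voiceless /ʈ/, voiced /ɖ/.
velar: voiceless /k/, voiced /ɡ/.
uvular: voiceless —, voiced /ɢ/.
Gaps, from front to back: dental lacks voiced (/d̪/); uvular lacks voiceless (/q/).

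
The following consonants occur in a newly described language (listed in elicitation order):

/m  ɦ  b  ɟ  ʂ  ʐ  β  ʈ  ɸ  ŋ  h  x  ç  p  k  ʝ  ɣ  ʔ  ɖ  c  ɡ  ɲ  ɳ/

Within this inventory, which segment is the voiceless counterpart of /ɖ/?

/ʈ/

/ɖ/ is a voiced retroflex stop.
The voiceless counterpart is a voiceless retroflex stop — in this inventory, /ʈ/.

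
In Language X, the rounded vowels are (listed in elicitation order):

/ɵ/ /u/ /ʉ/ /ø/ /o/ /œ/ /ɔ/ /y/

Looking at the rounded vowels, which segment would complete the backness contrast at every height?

high: front /y/, central /ʉ/, back /u/.
high-mid: front /ø/, central /ɵ/, back /o/.
low-mid: front /œ/, central —, back /ɔ/.
The low-mid row has no central member, so the gap is the low-mid central rounded vowel /ɞ/.

/ɞ/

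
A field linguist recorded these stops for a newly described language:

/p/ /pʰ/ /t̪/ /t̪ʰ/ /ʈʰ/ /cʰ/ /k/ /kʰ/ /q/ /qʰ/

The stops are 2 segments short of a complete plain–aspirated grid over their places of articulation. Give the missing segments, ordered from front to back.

/ʈ/, /c/

Plain: /p/ (bilabial), /t̪/ (dental), /k/ (velar), /q/ (uvular).
Aspirated: /pʰ/ (bilabial), /t̪ʰ/ (dental), /ʈʰ/ (retroflex), /cʰ/ (palatal), /kʰ/ (velar), /qʰ/ (uvular).
Gaps, from front to back: retroflex lacks plain (/ʈ/); palatal lacks plain (/c/).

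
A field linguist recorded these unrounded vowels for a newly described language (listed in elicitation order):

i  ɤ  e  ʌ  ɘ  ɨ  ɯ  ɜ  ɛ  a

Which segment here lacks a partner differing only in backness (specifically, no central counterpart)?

/a/

High: /i/ ~ /ɨ/ ~ /ɯ/
High-mid: /e/ ~ /ɘ/ ~ /ɤ/
Low-mid: /ɛ/ ~ /ɜ/ ~ /ʌ/
Low: only /a/ (front); no central partner.
So /a/ is the unpaired segment.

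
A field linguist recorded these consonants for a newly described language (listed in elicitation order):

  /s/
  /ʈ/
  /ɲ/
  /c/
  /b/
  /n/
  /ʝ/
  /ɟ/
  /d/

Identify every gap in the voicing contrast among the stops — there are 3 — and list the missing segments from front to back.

Voiceless: /ʈ/ (retroflex), /c/ (palatal).
Voiced: /b/ (bilabial), /d/ (alveolar), /ɟ/ (palatal).
Gaps, from front to back: bilabial lacks voiceless (/p/); alveolar lacks voiceless (/t/); retroflex lacks voiced (/ɖ/).

/p/, /t/, /ɖ/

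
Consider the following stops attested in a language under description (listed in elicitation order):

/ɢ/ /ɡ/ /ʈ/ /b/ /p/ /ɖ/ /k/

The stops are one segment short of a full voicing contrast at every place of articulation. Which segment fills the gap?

/q/

bilabial: voiceless /p/, voiced /b/.
retroflex: voiceless /ʈ/, voiced /ɖ/.
velar: voiceless /k/, voiced /ɡ/.
uvular: voiceless —, voiced /ɢ/.
The uvular row has no voiceless member, so the gap is the voiceless uvular stop /q/.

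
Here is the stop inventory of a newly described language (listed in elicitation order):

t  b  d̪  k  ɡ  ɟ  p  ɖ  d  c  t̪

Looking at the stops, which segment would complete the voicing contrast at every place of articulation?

Voiceless: /p/ (bilabial), /t̪/ (dental), /t/ (alveolar), /c/ (palatal), /k/ (velar).
Voiced: /b/ (bilabial), /d̪/ (dental), /d/ (alveolar), /ɖ/ (retroflex), /ɟ/ (palatal), /ɡ/ (velar).
The retroflex row has no voiceless member, so the gap is the voiceless retroflex stop /ʈ/.

/ʈ/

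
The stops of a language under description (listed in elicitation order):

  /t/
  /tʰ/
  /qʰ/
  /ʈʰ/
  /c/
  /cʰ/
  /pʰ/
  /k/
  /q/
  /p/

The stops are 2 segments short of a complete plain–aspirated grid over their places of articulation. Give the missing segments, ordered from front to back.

bilabial: plain /p/, aspirated /pʰ/.
alveolar: plain /t/, aspirated /tʰ/.
retroflex: plain —, aspirated /ʈʰ/.
palatal: plain /c/, aspirated /cʰ/.
velar: plain /k/, aspirated —.
uvular: plain /q/, aspirated /qʰ/.
Gaps, from front to back: retroflex lacks plain (/ʈ/); velar lacks aspirated (/kʰ/).

/ʈ/, /kʰ/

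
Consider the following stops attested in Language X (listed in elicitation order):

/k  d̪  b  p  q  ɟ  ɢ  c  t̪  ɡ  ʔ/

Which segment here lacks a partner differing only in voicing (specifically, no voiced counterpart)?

/ʔ/

Bilabial: /p/ ~ /b/
Dental: /t̪/ ~ /d̪/
Palatal: /c/ ~ /ɟ/
Velar: /k/ ~ /ɡ/
Uvular: /q/ ~ /ɢ/
Glottal: only /ʔ/ (voiceless); no voiced partner.
So /ʔ/ is the unpaired segment.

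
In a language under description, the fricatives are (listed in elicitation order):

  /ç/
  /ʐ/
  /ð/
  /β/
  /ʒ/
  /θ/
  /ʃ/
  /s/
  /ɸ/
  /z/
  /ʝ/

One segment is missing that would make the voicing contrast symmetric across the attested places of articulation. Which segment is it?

/ʂ/

bilabial: voiceless /ɸ/, voiced /β/.
dental: voiceless /θ/, voiced /ð/.
alveolar: voiceless /s/, voiced /z/.
postalveolar: voiceless /ʃ/, voiced /ʒ/.
retroflex: voiceless —, voiced /ʐ/.
palatal: voiceless /ç/, voiced /ʝ/.
The retroflex row has no voiceless member, so the gap is the voiceless retroflex fricative /ʂ/.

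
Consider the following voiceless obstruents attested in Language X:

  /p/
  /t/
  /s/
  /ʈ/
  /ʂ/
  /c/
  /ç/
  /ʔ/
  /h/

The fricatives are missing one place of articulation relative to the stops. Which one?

bilabial

bilabial: stop /p/, fricative —.
alveolar: stop /t/, fricative /s/.
retroflex: stop /ʈ/, fricative /ʂ/.
palatal: stop /c/, fricative /ç/.
glottal: stop /ʔ/, fricative /h/.
Every place of articulation has a fricative member except bilabial, where /ɸ/ would be expected.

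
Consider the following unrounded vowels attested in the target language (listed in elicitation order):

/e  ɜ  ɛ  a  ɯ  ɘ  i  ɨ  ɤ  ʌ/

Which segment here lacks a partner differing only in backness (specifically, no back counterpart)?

/a/

High: /i/ ~ /ɨ/ ~ /ɯ/
High-mid: /e/ ~ /ɘ/ ~ /ɤ/
Low-mid: /ɛ/ ~ /ɜ/ ~ /ʌ/
Low: only /a/ (front); no back partner.
So /a/ is the unpaired segment.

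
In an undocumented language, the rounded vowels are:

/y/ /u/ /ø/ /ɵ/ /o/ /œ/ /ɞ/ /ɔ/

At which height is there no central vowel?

height            front     central   back    
high              y         —         u       
high-mid          ø         ɵ         o       
low-mid           œ         ɞ         ɔ       
Every height has a central member except high, where /ʉ/ would be expected.

high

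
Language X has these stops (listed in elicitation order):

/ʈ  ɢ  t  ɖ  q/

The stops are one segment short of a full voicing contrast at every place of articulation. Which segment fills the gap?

place of articulation  voiceless  voiced  
alveolar          t         —       
retroflex         ʈ         ɖ       
uvular            q         ɢ       
The alveolar row has no voiced member, so the gap is the voiced alveolar stop /d/.

/d/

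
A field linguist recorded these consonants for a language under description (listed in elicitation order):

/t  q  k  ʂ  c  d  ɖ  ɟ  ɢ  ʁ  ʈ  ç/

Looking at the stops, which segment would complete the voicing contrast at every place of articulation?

/ɡ/

place of articulation  voiceless  voiced  
alveolar          t         d       
retroflex         ʈ         ɖ       
palatal           c         ɟ       
velar             k         —       
uvular            q         ɢ       
The velar row has no voiced member, so the gap is the voiced velar stop /ɡ/.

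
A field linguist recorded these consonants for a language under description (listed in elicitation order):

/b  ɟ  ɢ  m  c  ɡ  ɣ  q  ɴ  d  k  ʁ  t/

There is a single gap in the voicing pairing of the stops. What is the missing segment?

/p/

place of articulation  voiceless  voiced  
bilabial          —         b       
alveolar          t         d       
palatal           c         ɟ       
velar             k         ɡ       
uvular            q         ɢ       
The bilabial row has no voiceless member, so the gap is the voiceless bilabial stop /p/.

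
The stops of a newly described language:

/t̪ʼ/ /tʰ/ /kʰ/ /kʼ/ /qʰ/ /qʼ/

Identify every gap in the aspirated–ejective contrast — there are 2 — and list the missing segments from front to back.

Aspirated: /tʰ/ (alveolar), /kʰ/ (velar), /qʰ/ (uvular).
Ejective: /t̪ʼ/ (dental), /kʼ/ (velar), /qʼ/ (uvular).
Gaps, from front to back: dental lacks aspirated (/t̪ʰ/); alveolar lacks ejective (/tʼ/).

/t̪ʰ/, /tʼ/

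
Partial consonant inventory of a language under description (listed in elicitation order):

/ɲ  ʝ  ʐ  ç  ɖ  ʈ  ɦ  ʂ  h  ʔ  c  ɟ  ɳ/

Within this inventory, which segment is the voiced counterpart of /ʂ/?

/ʂ/ is a voiceless retroflex fricative.
The voiced counterpart is a voiced retroflex fricative — in this inventory, /ʐ/.

/ʐ/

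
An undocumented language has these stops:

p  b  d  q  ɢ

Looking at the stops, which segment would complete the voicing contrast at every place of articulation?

Voiceless: /p/ (bilabial), /q/ (uvular).
Voiced: /b/ (bilabial), /d/ (alveolar), /ɢ/ (uvular).
The alveolar row has no voiceless member, so the gap is the voiceless alveolar stop /t/.

/t/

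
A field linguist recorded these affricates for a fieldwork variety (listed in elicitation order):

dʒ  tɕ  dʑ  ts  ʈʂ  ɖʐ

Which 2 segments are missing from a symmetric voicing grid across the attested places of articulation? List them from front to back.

/dz/, /tʃ/

alveolar: voiceless /ts/, voiced —.
postalveolar: voiceless —, voiced /dʒ/.
retroflex: voiceless /ʈʂ/, voiced /ɖʐ/.
alveolo-palatal: voiceless /tɕ/, voiced /dʑ/.
Gaps, from front to back: alveolar lacks voiced (/dz/); postalveolar lacks voiceless (/tʃ/).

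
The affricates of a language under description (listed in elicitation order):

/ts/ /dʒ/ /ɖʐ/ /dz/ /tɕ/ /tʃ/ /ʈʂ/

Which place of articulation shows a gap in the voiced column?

alveolo-palatal

alveolar: voiceless /ts/, voiced /dz/.
postalveolar: voiceless /tʃ/, voiced /dʒ/.
retroflex: voiceless /ʈʂ/, voiced /ɖʐ/.
alveolo-palatal: voiceless /tɕ/, voiced —.
Every place of articulation has a voiced member except alveolo-palatal, where /dʑ/ would be expected.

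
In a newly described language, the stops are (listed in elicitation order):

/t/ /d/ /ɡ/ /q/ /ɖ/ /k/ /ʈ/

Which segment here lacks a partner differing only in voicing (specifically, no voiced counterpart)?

/q/

Alveolar: /t/ ~ /d/
Retroflex: /ʈ/ ~ /ɖ/
Velar: /k/ ~ /ɡ/
Uvular: only /q/ (voiceless); no voiced partner.
So /q/ is the unpaired segment.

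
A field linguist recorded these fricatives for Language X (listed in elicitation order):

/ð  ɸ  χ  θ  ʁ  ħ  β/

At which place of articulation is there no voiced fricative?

place of articulation  voiceless  voiced  
bilabial          ɸ         β       
dental            θ         ð       
uvular            χ         ʁ       
pharyngeal        ħ         —       
Every place of articulation has a voiced member except pharyngeal, where /ʕ/ would be expected.

pharyngeal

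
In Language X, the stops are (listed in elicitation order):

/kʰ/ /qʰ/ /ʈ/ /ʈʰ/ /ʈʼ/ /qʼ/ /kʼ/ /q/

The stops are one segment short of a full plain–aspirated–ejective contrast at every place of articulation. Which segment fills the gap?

/k/

Plain: /ʈ/ (retroflex), /q/ (uvular).
Aspirated: /ʈʰ/ (retroflex), /kʰ/ (velar), /qʰ/ (uvular).
Ejective: /ʈʼ/ (retroflex), /kʼ/ (velar), /qʼ/ (uvular).
The velar row has no plain member, so the gap is the plain velar stop /k/.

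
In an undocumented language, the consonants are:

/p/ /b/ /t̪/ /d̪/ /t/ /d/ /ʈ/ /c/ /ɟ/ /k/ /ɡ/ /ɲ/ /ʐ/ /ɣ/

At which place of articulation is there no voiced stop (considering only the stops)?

retroflex

Voiceless: /p/ (bilabial), /t̪/ (dental), /t/ (alveolar), /ʈ/ (retroflex), /c/ (palatal), /k/ (velar).
Voiced: /b/ (bilabial), /d̪/ (dental), /d/ (alveolar), /ɟ/ (palatal), /ɡ/ (velar).
Every place of articulation has a voiced member except retroflex, where /ɖ/ would be expected.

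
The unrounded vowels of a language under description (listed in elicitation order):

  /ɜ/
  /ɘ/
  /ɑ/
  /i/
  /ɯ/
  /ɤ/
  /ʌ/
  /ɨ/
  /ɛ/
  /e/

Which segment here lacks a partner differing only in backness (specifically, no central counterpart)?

High: /i/ ~ /ɨ/ ~ /ɯ/
High-mid: /e/ ~ /ɘ/ ~ /ɤ/
Low-mid: /ɛ/ ~ /ɜ/ ~ /ʌ/
Low: only /ɑ/ (back); no central partner.
So /ɑ/ is the unpaired segment.

/ɑ/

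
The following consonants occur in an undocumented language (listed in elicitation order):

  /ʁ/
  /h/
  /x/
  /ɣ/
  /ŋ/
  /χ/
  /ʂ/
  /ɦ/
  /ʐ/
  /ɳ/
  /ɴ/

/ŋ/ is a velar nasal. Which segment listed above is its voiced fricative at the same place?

/ɣ/

The voiced fricative at the same place is a voiced velar fricative — in this inventory, /ɣ/.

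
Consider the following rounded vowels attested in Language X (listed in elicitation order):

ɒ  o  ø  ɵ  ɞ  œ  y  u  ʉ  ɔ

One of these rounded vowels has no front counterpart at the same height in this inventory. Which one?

High: /y/ ~ /ʉ/ ~ /u/
High-mid: /ø/ ~ /ɵ/ ~ /o/
Low-mid: /œ/ ~ /ɞ/ ~ /ɔ/
Low: only /ɒ/ (back); no front partner.
So /ɒ/ is the unpaired segment.

/ɒ/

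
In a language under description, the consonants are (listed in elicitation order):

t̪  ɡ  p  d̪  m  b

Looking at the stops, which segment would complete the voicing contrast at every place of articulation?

bilabial: voiceless /p/, voiced /b/.
dental: voiceless /t̪/, voiced /d̪/.
velar: voiceless —, voiced /ɡ/.
The velar row has no voiceless member, so the gap is the voiceless velar stop /k/.

/k/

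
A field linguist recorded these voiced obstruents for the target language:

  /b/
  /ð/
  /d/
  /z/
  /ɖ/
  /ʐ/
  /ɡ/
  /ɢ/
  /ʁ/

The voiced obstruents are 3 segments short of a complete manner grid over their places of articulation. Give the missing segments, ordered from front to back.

/β/, /d̪/, /ɣ/

place of articulation  stop      fricative
bilabial          b         —       
dental            —         ð       
alveolar          d         z       
retroflex         ɖ         ʐ       
velar             ɡ         —       
uvular            ɢ         ʁ       
Gaps, from front to back: bilabial lacks fricative (/β/); dental lacks stop (/d̪/); velar lacks fricative (/ɣ/).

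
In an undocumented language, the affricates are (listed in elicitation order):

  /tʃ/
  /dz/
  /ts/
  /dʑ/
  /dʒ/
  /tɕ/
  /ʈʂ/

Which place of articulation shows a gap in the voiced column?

retroflex

place of articulation  voiceless  voiced  
alveolar          ts        dz      
postalveolar      tʃ        dʒ      
retroflex         ʈʂ        —       
alveolo-palatal   tɕ        dʑ      
Every place of articulation has a voiced member except retroflex, where /ɖʐ/ would be expected.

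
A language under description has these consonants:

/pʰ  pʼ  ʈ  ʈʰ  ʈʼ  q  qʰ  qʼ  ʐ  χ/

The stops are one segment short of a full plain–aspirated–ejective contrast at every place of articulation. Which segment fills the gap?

bilabial: plain —, aspirated /pʰ/, ejective /pʼ/.
retroflex: plain /ʈ/, aspirated /ʈʰ/, ejective /ʈʼ/.
uvular: plain /q/, aspirated /qʰ/, ejective /qʼ/.
The bilabial row has no plain member, so the gap is the plain bilabial stop /p/.

/p/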